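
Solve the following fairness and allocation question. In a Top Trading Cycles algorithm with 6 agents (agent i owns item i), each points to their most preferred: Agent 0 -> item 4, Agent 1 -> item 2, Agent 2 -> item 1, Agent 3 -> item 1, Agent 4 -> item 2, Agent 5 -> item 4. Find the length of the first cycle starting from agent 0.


Step 1: Trace the pointer graph from agent 0: 0 -> 4 -> 2 -> 1 -> 2
Step 2: A cycle is detected when we revisit agent 2
Step 3: The cycle is: 2 -> 1 -> 2
Step 4: Cycle length = 2

2


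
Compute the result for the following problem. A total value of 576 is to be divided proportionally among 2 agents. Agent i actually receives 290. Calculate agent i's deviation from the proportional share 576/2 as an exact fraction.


Step 1: Proportional share = 576/2 = 288
Step 2: Agent's actual allocation = 290
Step 3: Excess = 290 - 288 = 2

2


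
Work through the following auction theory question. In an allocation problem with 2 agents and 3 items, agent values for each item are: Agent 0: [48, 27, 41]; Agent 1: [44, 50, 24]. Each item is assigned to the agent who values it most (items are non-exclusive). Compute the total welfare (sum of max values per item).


Step 1: For each item, find the maximum value among all agents.
Step 2: Item 0 -> Agent 0 (value 48)
Step 3: Item 1 -> Agent 1 (value 50)
Step 4: Item 2 -> Agent 0 (value 41)
Step 5: Total welfare = 48 + 50 + 41 = 139

139


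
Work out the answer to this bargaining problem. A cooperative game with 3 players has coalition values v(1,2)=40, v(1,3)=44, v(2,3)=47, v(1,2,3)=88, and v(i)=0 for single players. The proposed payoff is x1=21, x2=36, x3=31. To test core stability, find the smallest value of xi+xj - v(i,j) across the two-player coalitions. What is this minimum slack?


Step 1: Slack for coalition (1,2): x1+x2 - v12 = 57 - 40 = 17
Step 2: Slack for coalition (1,3): x1+x3 - v13 = 52 - 44 = 8
Step 3: Slack for coalition (2,3): x2+x3 - v23 = 67 - 47 = 20
Step 4: Minimum slack = min(17, 8, 20) = 8, attained by (1,3); no pair can gain by deviating, so the allocation is in the core

8


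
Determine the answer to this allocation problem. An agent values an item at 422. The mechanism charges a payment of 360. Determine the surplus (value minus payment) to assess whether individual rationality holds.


Step 1: Surplus = value - payment = 422 - 360 = 62
Step 2: IR is satisfied (surplus >= 0)

62


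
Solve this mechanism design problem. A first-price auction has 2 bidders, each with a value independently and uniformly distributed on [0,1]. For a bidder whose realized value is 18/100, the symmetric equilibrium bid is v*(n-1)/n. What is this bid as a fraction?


Step 1: The symmetric BNE bidding function is b(v) = v * (n-1) / n
Step 2: Substitute v = 9/50 and n = 2
Step 3: b = 9/50 * 1/2
Step 4: b = 9/100

9/100


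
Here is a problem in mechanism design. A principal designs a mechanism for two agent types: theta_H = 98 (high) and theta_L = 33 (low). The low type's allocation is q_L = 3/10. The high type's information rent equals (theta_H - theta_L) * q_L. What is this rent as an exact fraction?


Step 1: theta_H - theta_L = 98 - 33 = 65
Step 2: Information rent = (theta_H - theta_L) * q_L
Step 3: = 65 * 3/10
Step 4: = 39/2

39/2


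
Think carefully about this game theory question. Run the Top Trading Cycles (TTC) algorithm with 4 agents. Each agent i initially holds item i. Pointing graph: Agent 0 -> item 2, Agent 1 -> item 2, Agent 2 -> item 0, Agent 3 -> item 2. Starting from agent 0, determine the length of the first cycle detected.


Step 1: Trace the pointer graph from agent 0: 0 -> 2 -> 0
Step 2: A cycle is detected when we revisit agent 0
Step 3: The cycle is: 0 -> 2 -> 0
Step 4: Cycle length = 2

2


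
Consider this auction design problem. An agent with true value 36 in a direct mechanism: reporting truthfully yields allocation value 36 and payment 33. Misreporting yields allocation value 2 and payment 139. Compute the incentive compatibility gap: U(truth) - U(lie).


Step 1: U(truth) = value - payment = 36 - 33 = 3
Step 2: U(lie) = allocation - payment = 2 - 139 = -137
Step 3: IC gap = 3 - (-137) = 140

140


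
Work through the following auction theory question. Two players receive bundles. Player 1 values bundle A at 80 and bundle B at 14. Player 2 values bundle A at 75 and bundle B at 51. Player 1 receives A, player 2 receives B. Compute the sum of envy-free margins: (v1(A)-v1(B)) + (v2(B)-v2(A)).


Step 1: Player 1's margin = v1(A) - v1(B) = 80 - 14 = 66
Step 2: Player 2's margin = v2(B) - v2(A) = 51 - 75 = -24
Step 3: Total margin = 66 + -24 = 42

42


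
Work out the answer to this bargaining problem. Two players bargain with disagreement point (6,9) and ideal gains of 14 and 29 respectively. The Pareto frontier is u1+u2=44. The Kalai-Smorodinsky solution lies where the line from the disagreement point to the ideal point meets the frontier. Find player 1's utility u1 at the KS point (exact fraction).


Step 1: At the KS point, (u1-d1)/r1 = (u2-d2)/r2 = t and u1+u2 = 44
Step 2: u1 = d1 + r1*t and u2 = d2 + r2*t, so (d1 + r1*t) + (d2 + r2*t) = 44
Step 3: t = (44 - 6 - 9)/(14 + 29) = 29/43
Step 4: u1 = d1 + r1*t = 6 + 14 * 29/43 = 664/43
Step 5: (Check: u2 = d2 + r2*t = 1228/43; u1+u2 = 664/43 + 1228/43 = 44, on the frontier.)

664/43


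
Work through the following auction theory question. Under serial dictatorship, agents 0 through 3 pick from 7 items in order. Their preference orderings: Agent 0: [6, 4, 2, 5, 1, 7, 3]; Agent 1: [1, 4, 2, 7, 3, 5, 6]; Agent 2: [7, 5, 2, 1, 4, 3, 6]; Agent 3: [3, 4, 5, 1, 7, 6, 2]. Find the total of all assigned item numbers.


Step 1: Agent 0 picks item 6
Step 2: Agent 1 picks item 1
Step 3: Agent 2 picks item 7
Step 4: Agent 3 picks item 3
Step 5: Sum = 6 + 1 + 7 + 3 = 17

17


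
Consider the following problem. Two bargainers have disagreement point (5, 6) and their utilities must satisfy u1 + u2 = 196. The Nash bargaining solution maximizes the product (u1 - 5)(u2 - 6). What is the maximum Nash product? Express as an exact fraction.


Step 1: The Nash solution splits surplus symmetrically above the disagreement point
Step 2: u1 = (total + d1 - d2)/2 = (196 + 5 - 6)/2 = 195/2
Step 3: u2 = (total - d1 + d2)/2 = (196 - 5 + 6)/2 = 197/2
Step 4: Nash product = (195/2 - 5) * (197/2 - 6)
Step 5: = 185/2 * 185/2 = 34225/4

34225/4


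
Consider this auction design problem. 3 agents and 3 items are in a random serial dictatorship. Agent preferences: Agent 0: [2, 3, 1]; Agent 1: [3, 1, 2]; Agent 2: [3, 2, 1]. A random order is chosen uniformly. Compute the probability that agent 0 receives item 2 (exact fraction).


Step 1: Agent 0 wants item 2
Step 2: There are 6 possible orderings of agents
Step 3: In 5 orderings, agent 0 gets item 2
Step 4: Probability = 5/6

5/6


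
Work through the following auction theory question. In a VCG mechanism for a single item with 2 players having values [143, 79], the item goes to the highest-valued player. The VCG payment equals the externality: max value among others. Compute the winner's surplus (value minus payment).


Step 1: The winner is the agent with the highest value: agent 0 with value 143
Step 2: Values of other agents: [79]
Step 3: VCG payment = max of others' values = 79
Step 4: Surplus = 143 - 79 = 64

64


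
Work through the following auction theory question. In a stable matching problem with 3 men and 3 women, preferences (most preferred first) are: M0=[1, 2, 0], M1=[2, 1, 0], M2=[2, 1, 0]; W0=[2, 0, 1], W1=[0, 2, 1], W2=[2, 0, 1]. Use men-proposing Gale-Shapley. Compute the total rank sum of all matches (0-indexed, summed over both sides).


Step 1: Run Gale-Shapley (men propose, women hold best offer):
  M0 proposes to W1; she accepts
  M1 proposes to W2; she accepts
  M2 proposes to W2; she switches from M1
  M1 proposes to W1; rejected
  M1 proposes to W0; she accepts
Step 2: Final matching: W0-M1, W1-M0, W2-M2
Step 3: 0-indexed ranks (man's rank of his match, then woman's): 2 + 2 + 0 + 0 + 0 + 0
Step 4: Total rank sum = 4

4


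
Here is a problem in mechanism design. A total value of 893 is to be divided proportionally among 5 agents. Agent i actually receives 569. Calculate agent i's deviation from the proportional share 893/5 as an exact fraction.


Step 1: Proportional share = 893/5
Step 2: Agent's actual allocation = 569
Step 3: Excess = 569 - 893/5 = 1952/5

1952/5


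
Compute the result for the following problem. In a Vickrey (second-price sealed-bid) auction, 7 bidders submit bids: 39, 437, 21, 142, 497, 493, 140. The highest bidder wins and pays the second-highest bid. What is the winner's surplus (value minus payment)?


Step 1: Sort bids in descending order: 497, 493, 437, 142, 140, 39, 21
Step 2: The winning bid is the highest: 497
Step 3: The payment equals the second-highest bid: 493
Step 4: Surplus = winner's bid - payment = 497 - 493 = 4

4


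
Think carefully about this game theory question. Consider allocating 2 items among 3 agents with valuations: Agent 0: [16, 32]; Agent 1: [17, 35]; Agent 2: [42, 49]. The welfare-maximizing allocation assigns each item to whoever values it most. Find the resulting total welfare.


Step 1: For each item, find the maximum value among all agents.
Step 2: Item 0 -> Agent 2 (value 42)
Step 3: Item 1 -> Agent 2 (value 49)
Step 4: Total welfare = 42 + 49 = 91

91


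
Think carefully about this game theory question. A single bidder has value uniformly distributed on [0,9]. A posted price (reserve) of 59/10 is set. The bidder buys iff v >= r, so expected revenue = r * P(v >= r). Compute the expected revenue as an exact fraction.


Step 1: Posted price r = 59/10, value support [0,9]
Step 2: P(v >= r) = (9 - 59/10)/9 = 31/90
Step 3: Expected revenue = r * P(v >= r) = 59/10 * 31/90
Step 4: Revenue = 1829/900

1829/900


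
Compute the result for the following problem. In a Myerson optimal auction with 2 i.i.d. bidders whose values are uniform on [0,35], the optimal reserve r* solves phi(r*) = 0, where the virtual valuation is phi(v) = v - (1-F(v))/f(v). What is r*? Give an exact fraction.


Step 1: For U[0,35], F(v) = v/35 and f(v) = 1/35
Step 2: phi(v) = v - (1 - v/35)/(1/35) = v - (35 - v) = 2v - 35
Step 3: Set phi(r*) = 0: 2r* - 35 = 0
Step 4: r* = 35/2 (the number of bidders n = 2 does not enter)

35/2


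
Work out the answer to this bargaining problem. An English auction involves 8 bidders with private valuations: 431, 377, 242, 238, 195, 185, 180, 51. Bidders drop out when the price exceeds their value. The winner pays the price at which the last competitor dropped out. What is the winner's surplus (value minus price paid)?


Step 1: Identify the highest value: 431
Step 2: Identify the second-highest value: 377
Step 3: The final price = second-highest value = 377
Step 4: Surplus = 431 - 377 = 54

54


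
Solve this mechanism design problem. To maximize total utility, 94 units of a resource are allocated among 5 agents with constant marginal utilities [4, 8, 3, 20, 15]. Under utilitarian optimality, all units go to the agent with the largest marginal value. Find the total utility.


Step 1: The marginal utilities are [4, 8, 3, 20, 15]
Step 2: The highest marginal utility is 20
Step 3: All 94 units go to that agent
Step 4: Total utility = 20 * 94 = 1880

1880


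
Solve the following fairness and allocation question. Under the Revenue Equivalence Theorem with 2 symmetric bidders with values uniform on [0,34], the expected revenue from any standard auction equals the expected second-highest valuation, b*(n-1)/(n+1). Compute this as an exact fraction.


Step 1: By Revenue Equivalence, expected revenue = b*(n-1)/(n+1)
Step 2: Substituting n = 2, b = 34
Step 3: Revenue = 34*(2-1)/(2+1) = 34*1/3
Step 4: Revenue = 34/3

34/3


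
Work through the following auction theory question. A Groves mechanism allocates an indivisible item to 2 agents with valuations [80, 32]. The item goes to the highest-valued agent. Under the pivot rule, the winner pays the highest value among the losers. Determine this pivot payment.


Step 1: The efficient winner is agent 0 with value 80
Step 2: Other agents' values: [32]
Step 3: Pivot payment = max(others) = 32
Step 4: The winner pays 32

32


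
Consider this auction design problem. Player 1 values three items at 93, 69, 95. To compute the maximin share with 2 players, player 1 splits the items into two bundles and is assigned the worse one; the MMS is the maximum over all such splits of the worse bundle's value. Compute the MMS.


Step 1: Item values = 93, 69, 95
Step 2: Enumerate all 2-bundle partitions and take the smaller bundle:
  Partition 1: {93} vs {69,95} -> bundles 93, 164; min = 93
  Partition 2: {69} vs {93,95} -> bundles 69, 188; min = 69
  Partition 3: {95} vs {93,69} -> bundles 95, 162; min = 95
Step 3: MMS = max(93, 69, 95) = 95

95


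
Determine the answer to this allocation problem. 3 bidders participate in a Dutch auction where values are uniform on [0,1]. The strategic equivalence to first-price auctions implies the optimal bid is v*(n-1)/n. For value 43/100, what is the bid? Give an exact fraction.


Step 1: Dutch auctions are strategically equivalent to first-price auctions
Step 2: The equilibrium bid is b(v) = v*(n-1)/n
Step 3: b = 43/100 * 2/3
Step 4: b = 43/150

43/150


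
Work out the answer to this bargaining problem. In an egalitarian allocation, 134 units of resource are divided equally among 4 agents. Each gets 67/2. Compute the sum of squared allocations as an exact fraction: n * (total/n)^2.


Step 1: Each agent's share = 134/4 = 67/2
Step 2: Square of each share = (67/2)^2 = 4489/4
Step 3: Sum of squares = 4 * 4489/4 = 4489

4489


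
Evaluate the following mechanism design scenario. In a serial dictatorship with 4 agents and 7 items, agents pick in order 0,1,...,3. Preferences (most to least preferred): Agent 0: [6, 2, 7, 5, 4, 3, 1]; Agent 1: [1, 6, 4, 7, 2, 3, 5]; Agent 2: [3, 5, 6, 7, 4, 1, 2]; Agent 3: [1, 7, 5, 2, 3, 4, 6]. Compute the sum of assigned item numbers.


Step 1: Agent 0 picks item 6
Step 2: Agent 1 picks item 1
Step 3: Agent 2 picks item 3
Step 4: Agent 3 picks item 7
Step 5: Sum = 6 + 1 + 3 + 7 = 17

17


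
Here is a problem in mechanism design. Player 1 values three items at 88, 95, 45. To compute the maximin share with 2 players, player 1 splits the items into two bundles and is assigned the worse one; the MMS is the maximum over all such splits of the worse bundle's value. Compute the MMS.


Step 1: Item values = 88, 95, 45
Step 2: Enumerate all 2-bundle partitions and take the smaller bundle:
  Partition 1: {88} vs {95,45} -> bundles 88, 140; min = 88
  Partition 2: {95} vs {88,45} -> bundles 95, 133; min = 95
  Partition 3: {45} vs {88,95} -> bundles 45, 183; min = 45
Step 3: MMS = max(88, 95, 45) = 95

95


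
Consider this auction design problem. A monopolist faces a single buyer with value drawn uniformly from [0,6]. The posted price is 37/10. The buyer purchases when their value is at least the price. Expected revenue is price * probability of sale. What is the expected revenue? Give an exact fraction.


Step 1: Posted price r = 37/10, value support [0,6]
Step 2: P(v >= r) = (6 - 37/10)/6 = 23/60
Step 3: Expected revenue = r * P(v >= r) = 37/10 * 23/60
Step 4: Revenue = 851/600

851/600


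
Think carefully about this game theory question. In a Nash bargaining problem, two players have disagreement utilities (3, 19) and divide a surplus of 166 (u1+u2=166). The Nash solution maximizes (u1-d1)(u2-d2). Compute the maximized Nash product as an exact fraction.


Step 1: The Nash solution splits surplus symmetrically above the disagreement point
Step 2: u1 = (total + d1 - d2)/2 = (166 + 3 - 19)/2 = 75
Step 3: u2 = (total - d1 + d2)/2 = (166 - 3 + 19)/2 = 91
Step 4: Nash product = (75 - 3) * (91 - 19)
Step 5: = 72 * 72 = 5184

5184


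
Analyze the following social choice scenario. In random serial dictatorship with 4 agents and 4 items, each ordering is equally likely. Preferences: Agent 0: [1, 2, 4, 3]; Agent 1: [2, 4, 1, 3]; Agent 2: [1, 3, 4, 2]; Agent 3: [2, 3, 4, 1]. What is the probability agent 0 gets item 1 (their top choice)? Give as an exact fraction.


Step 1: Agent 0 wants item 1
Step 2: There are 24 possible orderings of agents
Step 3: In 12 orderings, agent 0 gets item 1
Step 4: Probability = 12/24 = 1/2

1/2


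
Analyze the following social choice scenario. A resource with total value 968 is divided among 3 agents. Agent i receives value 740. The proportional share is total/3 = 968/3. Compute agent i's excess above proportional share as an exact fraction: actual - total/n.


Step 1: Proportional share = 968/3
Step 2: Agent's actual allocation = 740
Step 3: Excess = 740 - 968/3 = 1252/3

1252/3


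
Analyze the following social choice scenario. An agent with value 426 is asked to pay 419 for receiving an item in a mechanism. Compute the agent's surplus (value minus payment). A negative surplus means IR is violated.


Step 1: Surplus = value - payment = 426 - 419 = 7
Step 2: IR is satisfied (surplus >= 0)

7


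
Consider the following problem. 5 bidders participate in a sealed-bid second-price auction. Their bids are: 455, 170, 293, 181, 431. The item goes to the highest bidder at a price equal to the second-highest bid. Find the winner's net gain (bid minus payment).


Step 1: Sort bids in descending order: 455, 431, 293, 181, 170
Step 2: The winning bid is the highest: 455
Step 3: The payment equals the second-highest bid: 431
Step 4: Surplus = winner's bid - payment = 455 - 431 = 24

24


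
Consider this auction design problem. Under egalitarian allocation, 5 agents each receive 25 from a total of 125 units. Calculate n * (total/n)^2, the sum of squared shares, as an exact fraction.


Step 1: Each agent's share = 125/5 = 25
Step 2: Square of each share = (25)^2 = 625
Step 3: Sum of squares = 5 * 625 = 3125

3125


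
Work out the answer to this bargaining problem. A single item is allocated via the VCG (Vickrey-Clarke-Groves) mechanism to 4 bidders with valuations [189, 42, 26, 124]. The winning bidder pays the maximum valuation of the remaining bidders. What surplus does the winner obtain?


Step 1: The winner is the agent with the highest value: agent 0 with value 189
Step 2: Values of other agents: [42, 26, 124]
Step 3: VCG payment = max of others' values = 124
Step 4: Surplus = 189 - 124 = 65

65


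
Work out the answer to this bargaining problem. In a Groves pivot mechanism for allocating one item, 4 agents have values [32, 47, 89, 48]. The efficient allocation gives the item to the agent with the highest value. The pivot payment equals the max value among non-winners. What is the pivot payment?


Step 1: The efficient winner is agent 2 with value 89
Step 2: Other agents' values: [32, 47, 48]
Step 3: Pivot payment = max(others) = 48
Step 4: The winner pays 48

48


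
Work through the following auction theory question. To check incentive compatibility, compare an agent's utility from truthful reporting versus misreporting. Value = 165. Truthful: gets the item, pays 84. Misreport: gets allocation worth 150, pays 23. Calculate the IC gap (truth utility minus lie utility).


Step 1: U(truth) = value - payment = 165 - 84 = 81
Step 2: U(lie) = allocation - payment = 150 - 23 = 127
Step 3: IC gap = 81 - 127 = -46

-46


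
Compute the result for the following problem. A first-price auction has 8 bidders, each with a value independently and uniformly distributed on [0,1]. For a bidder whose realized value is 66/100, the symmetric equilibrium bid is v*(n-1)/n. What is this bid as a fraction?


Step 1: The symmetric BNE bidding function is b(v) = v * (n-1) / n
Step 2: Substitute v = 33/50 and n = 8
Step 3: b = 33/50 * 7/8
Step 4: b = 231/400

231/400


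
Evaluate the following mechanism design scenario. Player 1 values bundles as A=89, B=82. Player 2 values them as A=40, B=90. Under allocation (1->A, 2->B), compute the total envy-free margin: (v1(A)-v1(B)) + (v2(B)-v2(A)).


Step 1: Player 1's margin = v1(A) - v1(B) = 89 - 82 = 7
Step 2: Player 2's margin = v2(B) - v2(A) = 90 - 40 = 50
Step 3: Total margin = 7 + 50 = 57

57


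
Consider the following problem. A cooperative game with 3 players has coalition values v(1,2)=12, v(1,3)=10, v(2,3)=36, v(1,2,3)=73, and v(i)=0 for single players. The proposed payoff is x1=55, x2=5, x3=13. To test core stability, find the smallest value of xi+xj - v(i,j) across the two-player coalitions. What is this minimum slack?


Step 1: Slack for coalition (1,2): x1+x2 - v12 = 60 - 12 = 48
Step 2: Slack for coalition (1,3): x1+x3 - v13 = 68 - 10 = 58
Step 3: Slack for coalition (2,3): x2+x3 - v23 = 18 - 36 = -18
Step 4: Minimum slack = min(48, 58, -18) = -18, attained by (2,3); coalition (2,3) can block (slack < 0), so the allocation is not in the core

-18


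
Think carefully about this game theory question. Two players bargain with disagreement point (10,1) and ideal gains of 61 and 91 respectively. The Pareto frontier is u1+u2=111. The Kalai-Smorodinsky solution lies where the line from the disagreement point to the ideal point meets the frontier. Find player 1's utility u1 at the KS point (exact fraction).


Step 1: At the KS point, (u1-d1)/r1 = (u2-d2)/r2 = t and u1+u2 = 111
Step 2: u1 = d1 + r1*t and u2 = d2 + r2*t, so (d1 + r1*t) + (d2 + r2*t) = 111
Step 3: t = (111 - 10 - 1)/(61 + 91) = 100/152 = 25/38
Step 4: u1 = d1 + r1*t = 10 + 61 * 25/38 = 1905/38
Step 5: (Check: u2 = d2 + r2*t = 2313/38; u1+u2 = 1905/38 + 2313/38 = 111, on the frontier.)

1905/38


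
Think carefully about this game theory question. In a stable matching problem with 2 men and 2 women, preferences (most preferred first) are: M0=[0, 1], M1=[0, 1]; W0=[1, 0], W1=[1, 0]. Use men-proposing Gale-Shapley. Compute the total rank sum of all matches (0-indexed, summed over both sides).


Step 1: Run Gale-Shapley (men propose, women hold best offer):
  M0 proposes to W0; she accepts
  M1 proposes to W0; she switches from M0
  M0 proposes to W1; she accepts
Step 2: Final matching: W0-M1, W1-M0
Step 3: 0-indexed ranks (man's rank of his match, then woman's): 0 + 0 + 1 + 1
Step 4: Total rank sum = 2

2


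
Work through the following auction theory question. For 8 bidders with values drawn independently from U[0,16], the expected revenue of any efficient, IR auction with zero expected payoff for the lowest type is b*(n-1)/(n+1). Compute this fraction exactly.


Step 1: By Revenue Equivalence, expected revenue = b*(n-1)/(n+1)
Step 2: Substituting n = 8, b = 16
Step 3: Revenue = 16*(8-1)/(8+1) = 16*7/9
Step 4: Revenue = 112/9

112/9


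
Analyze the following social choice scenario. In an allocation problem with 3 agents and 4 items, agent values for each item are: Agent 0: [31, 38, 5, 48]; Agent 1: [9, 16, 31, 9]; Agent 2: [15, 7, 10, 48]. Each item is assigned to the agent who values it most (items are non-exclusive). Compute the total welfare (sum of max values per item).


Step 1: For each item, find the maximum value among all agents.
Step 2: Item 0 -> Agent 0 (value 31)
Step 3: Item 1 -> Agent 0 (value 38)
Step 4: Item 2 -> Agent 1 (value 31)
Step 5: Item 3 -> Agent 0 (value 48)
Step 6: Total welfare = 31 + 38 + 31 + 48 = 148

148


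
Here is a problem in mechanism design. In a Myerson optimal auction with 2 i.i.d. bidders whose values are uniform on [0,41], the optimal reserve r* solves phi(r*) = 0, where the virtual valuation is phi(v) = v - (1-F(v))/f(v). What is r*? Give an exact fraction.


Step 1: For U[0,41], F(v) = v/41 and f(v) = 1/41
Step 2: phi(v) = v - (1 - v/41)/(1/41) = v - (41 - v) = 2v - 41
Step 3: Set phi(r*) = 0: 2r* - 41 = 0
Step 4: r* = 41/2 (the number of bidders n = 2 does not enter)

41/2


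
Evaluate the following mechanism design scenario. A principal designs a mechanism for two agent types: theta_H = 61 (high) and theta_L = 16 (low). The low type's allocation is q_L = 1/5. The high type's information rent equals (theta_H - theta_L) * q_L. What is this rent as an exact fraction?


Step 1: theta_H - theta_L = 61 - 16 = 45
Step 2: Information rent = (theta_H - theta_L) * q_L
Step 3: = 45 * 1/5
Step 4: = 9

9


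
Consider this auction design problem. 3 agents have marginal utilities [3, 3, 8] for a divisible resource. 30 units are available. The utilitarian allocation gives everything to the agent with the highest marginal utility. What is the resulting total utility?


Step 1: The marginal utilities are [3, 3, 8]
Step 2: The highest marginal utility is 8
Step 3: All 30 units go to that agent
Step 4: Total utility = 8 * 30 = 240

240


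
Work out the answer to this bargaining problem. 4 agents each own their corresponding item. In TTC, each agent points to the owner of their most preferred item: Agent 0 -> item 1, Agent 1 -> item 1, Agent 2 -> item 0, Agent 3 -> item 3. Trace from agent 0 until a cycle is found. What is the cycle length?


Step 1: Trace the pointer graph from agent 0: 0 -> 1 -> 1
Step 2: A cycle is detected when we revisit agent 1
Step 3: The cycle is: 1 -> 1
Step 4: Cycle length = 1

1


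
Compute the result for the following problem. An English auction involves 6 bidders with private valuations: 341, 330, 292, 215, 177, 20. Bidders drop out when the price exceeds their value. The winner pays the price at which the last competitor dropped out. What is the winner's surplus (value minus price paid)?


Step 1: Identify the highest value: 341
Step 2: Identify the second-highest value: 330
Step 3: The final price = second-highest value = 330
Step 4: Surplus = 341 - 330 = 11

11


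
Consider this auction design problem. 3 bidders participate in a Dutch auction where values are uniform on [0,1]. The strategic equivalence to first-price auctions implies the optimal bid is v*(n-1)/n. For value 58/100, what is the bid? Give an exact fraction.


Step 1: Dutch auctions are strategically equivalent to first-price auctions
Step 2: The equilibrium bid is b(v) = v*(n-1)/n
Step 3: b = 29/50 * 2/3
Step 4: b = 29/75

29/75


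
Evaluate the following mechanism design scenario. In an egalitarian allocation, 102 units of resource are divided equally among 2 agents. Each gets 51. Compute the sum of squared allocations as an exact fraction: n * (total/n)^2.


Step 1: Each agent's share = 102/2 = 51
Step 2: Square of each share = (51)^2 = 2601
Step 3: Sum of squares = 2 * 2601 = 5202

5202


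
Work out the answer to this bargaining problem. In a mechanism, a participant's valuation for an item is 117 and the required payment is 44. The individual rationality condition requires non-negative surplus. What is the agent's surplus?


Step 1: Surplus = value - payment = 117 - 44 = 73
Step 2: IR is satisfied (surplus >= 0)

73


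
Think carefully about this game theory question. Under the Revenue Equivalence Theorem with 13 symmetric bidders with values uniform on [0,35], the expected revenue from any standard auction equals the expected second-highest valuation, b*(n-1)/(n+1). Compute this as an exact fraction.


Step 1: By Revenue Equivalence, expected revenue = b*(n-1)/(n+1)
Step 2: Substituting n = 13, b = 35
Step 3: Revenue = 35*(13-1)/(13+1) = 35*12/14
Step 4: Revenue = 420/14 = 30

30


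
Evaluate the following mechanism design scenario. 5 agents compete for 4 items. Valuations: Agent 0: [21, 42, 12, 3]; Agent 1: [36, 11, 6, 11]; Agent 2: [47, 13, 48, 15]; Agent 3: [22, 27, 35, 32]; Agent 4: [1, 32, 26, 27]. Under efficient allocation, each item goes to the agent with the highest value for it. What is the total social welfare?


Step 1: For each item, find the maximum value among all agents.
Step 2: Item 0 -> Agent 2 (value 47)
Step 3: Item 1 -> Agent 0 (value 42)
Step 4: Item 2 -> Agent 2 (value 48)
Step 5: Item 3 -> Agent 3 (value 32)
Step 6: Total welfare = 47 + 42 + 48 + 32 = 169

169


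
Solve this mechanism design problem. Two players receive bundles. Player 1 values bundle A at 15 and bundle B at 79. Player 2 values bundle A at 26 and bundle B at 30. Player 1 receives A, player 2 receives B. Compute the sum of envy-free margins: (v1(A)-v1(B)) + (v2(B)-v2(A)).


Step 1: Player 1's margin = v1(A) - v1(B) = 15 - 79 = -64
Step 2: Player 2's margin = v2(B) - v2(A) = 30 - 26 = 4
Step 3: Total margin = -64 + 4 = -60

-60


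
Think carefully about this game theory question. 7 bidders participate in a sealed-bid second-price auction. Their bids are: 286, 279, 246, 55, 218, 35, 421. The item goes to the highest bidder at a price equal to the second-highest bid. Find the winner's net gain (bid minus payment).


Step 1: Sort bids in descending order: 421, 286, 279, 246, 218, 55, 35
Step 2: The winning bid is the highest: 421
Step 3: The payment equals the second-highest bid: 286
Step 4: Surplus = winner's bid - payment = 421 - 286 = 135

135


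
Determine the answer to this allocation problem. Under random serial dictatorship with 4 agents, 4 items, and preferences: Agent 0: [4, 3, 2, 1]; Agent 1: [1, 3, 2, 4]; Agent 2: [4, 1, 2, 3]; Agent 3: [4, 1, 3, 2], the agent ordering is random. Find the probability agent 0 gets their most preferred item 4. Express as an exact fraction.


Step 1: Agent 0 wants item 4
Step 2: There are 24 possible orderings of agents
Step 3: In 8 orderings, agent 0 gets item 4
Step 4: Probability = 8/24 = 1/3

1/3


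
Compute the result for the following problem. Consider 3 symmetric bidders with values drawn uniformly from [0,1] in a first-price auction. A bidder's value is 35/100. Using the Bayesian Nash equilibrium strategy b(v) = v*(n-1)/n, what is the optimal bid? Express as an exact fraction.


Step 1: The symmetric BNE bidding function is b(v) = v * (n-1) / n
Step 2: Substitute v = 7/20 and n = 3
Step 3: b = 7/20 * 2/3
Step 4: b = 7/30

7/30


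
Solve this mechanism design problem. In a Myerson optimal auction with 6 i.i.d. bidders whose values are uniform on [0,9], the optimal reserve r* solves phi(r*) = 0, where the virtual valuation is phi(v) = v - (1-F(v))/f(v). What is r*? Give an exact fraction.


Step 1: For U[0,9], F(v) = v/9 and f(v) = 1/9
Step 2: phi(v) = v - (1 - v/9)/(1/9) = v - (9 - v) = 2v - 9
Step 3: Set phi(r*) = 0: 2r* - 9 = 0
Step 4: r* = 9/2 (the number of bidders n = 6 does not enter)

9/2


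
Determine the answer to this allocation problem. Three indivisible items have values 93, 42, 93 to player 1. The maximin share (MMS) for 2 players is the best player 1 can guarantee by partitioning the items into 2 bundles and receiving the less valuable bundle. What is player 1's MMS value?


Step 1: Item values = 93, 42, 93
Step 2: Enumerate all 2-bundle partitions and take the smaller bundle:
  Partition 1: {93} vs {42,93} -> bundles 93, 135; min = 93
  Partition 2: {42} vs {93,93} -> bundles 42, 186; min = 42
  Partition 3: {93} vs {93,42} -> bundles 93, 135; min = 93
Step 3: MMS = max(93, 42, 93) = 93

93


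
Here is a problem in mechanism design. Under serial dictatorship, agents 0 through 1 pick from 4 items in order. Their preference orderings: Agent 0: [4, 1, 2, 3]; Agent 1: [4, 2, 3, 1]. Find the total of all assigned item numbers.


Step 1: Agent 0 picks item 4
Step 2: Agent 1 picks item 2
Step 3: Sum = 4 + 2 = 6

6


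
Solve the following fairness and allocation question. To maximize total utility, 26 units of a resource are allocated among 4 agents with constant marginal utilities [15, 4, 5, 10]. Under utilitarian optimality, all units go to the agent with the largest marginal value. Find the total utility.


Step 1: The marginal utilities are [15, 4, 5, 10]
Step 2: The highest marginal utility is 15
Step 3: All 26 units go to that agent
Step 4: Total utility = 15 * 26 = 390

390


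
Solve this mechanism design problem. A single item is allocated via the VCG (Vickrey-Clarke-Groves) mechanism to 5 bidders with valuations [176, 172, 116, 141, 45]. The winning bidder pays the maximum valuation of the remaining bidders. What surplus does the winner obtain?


Step 1: The winner is the agent with the highest value: agent 0 with value 176
Step 2: Values of other agents: [172, 116, 141, 45]
Step 3: VCG payment = max of others' values = 172
Step 4: Surplus = 176 - 172 = 4

4


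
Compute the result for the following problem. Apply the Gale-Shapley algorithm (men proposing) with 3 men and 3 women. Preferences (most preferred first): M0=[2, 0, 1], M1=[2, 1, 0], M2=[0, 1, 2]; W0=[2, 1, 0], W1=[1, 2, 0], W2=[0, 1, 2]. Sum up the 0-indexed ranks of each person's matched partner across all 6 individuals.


Step 1: Run Gale-Shapley (men propose, women hold best offer):
  M0 proposes to W2; she accepts
  M1 proposes to W2; rejected
  M1 proposes to W1; she accepts
  M2 proposes to W0; she accepts
Step 2: Final matching: W0-M2, W1-M1, W2-M0
Step 3: 0-indexed ranks (man's rank of his match, then woman's): 0 + 0 + 1 + 0 + 0 + 0
Step 4: Total rank sum = 1

1


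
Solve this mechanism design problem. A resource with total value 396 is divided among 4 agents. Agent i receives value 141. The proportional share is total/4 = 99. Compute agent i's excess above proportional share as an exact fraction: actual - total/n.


Step 1: Proportional share = 396/4 = 99
Step 2: Agent's actual allocation = 141
Step 3: Excess = 141 - 99 = 42

42


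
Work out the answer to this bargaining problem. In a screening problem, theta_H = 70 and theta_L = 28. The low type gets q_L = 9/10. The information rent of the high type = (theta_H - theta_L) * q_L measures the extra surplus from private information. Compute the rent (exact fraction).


Step 1: theta_H - theta_L = 70 - 28 = 42
Step 2: Information rent = (theta_H - theta_L) * q_L
Step 3: = 42 * 9/10
Step 4: = 189/5

189/5


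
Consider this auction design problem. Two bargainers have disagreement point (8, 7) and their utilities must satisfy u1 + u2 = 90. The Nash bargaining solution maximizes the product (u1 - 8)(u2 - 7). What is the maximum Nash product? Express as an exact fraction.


Step 1: The Nash solution splits surplus symmetrically above the disagreement point
Step 2: u1 = (total + d1 - d2)/2 = (90 + 8 - 7)/2 = 91/2
Step 3: u2 = (total - d1 + d2)/2 = (90 - 8 + 7)/2 = 89/2
Step 4: Nash product = (91/2 - 8) * (89/2 - 7)
Step 5: = 75/2 * 75/2 = 5625/4

5625/4


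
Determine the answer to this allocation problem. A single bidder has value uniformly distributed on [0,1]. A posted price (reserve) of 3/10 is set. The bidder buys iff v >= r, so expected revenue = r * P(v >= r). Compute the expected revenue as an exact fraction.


Step 1: Posted price r = 3/10, value support [0,1]
Step 2: P(v >= r) = (1 - 3/10)/1 = 7/10
Step 3: Expected revenue = r * P(v >= r) = 3/10 * 7/10
Step 4: Revenue = 21/100

21/100


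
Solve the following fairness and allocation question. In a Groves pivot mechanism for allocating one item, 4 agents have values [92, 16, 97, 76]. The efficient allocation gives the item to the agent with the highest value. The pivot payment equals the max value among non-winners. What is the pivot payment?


Step 1: The efficient winner is agent 2 with value 97
Step 2: Other agents' values: [92, 16, 76]
Step 3: Pivot payment = max(others) = 92
Step 4: The winner pays 92

92


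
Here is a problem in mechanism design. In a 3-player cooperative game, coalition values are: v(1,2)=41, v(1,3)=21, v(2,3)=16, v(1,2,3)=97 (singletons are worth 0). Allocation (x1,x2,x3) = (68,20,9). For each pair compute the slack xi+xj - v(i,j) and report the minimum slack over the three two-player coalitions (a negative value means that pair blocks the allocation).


Step 1: Slack for coalition (1,2): x1+x2 - v12 = 88 - 41 = 47
Step 2: Slack for coalition (1,3): x1+x3 - v13 = 77 - 21 = 56
Step 3: Slack for coalition (2,3): x2+x3 - v23 = 29 - 16 = 13
Step 4: Minimum slack = min(47, 56, 13) = 13, attained by (2,3); no pair can gain by deviating, so the allocation is in the core

13


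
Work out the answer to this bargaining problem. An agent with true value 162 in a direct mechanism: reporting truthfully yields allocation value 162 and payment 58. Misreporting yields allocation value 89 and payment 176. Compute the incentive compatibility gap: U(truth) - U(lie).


Step 1: U(truth) = value - payment = 162 - 58 = 104
Step 2: U(lie) = allocation - payment = 89 - 176 = -87
Step 3: IC gap = 104 - (-87) = 191

191


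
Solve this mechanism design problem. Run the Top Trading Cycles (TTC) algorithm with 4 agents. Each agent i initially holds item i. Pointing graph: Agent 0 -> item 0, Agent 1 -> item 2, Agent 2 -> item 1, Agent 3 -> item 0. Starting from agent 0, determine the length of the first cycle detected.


Step 1: Trace the pointer graph from agent 0: 0 -> 0
Step 2: A cycle is detected when we revisit agent 0
Step 3: The cycle is: 0 -> 0
Step 4: Cycle length = 1

1


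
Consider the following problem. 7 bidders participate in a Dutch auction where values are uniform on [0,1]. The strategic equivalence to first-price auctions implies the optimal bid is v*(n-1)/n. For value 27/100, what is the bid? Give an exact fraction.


Step 1: Dutch auctions are strategically equivalent to first-price auctions
Step 2: The equilibrium bid is b(v) = v*(n-1)/n
Step 3: b = 27/100 * 6/7
Step 4: b = 81/350

81/350


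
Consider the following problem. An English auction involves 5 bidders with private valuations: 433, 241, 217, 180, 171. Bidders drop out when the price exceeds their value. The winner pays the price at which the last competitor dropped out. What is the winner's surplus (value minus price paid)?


Step 1: Identify the highest value: 433
Step 2: Identify the second-highest value: 241
Step 3: The final price = second-highest value = 241
Step 4: Surplus = 433 - 241 = 192

192


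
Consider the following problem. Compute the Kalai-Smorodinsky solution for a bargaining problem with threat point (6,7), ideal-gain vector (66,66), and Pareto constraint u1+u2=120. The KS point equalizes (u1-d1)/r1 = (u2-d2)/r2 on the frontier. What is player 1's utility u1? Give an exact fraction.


Step 1: At the KS point, (u1-d1)/r1 = (u2-d2)/r2 = t and u1+u2 = 120
Step 2: u1 = d1 + r1*t and u2 = d2 + r2*t, so (d1 + r1*t) + (d2 + r2*t) = 120
Step 3: t = (120 - 6 - 7)/(66 + 66) = 107/132
Step 4: u1 = d1 + r1*t = 6 + 66 * 107/132 = 119/2
Step 5: (Check: u2 = d2 + r2*t = 121/2; u1+u2 = 119/2 + 121/2 = 120, on the frontier.)

119/2


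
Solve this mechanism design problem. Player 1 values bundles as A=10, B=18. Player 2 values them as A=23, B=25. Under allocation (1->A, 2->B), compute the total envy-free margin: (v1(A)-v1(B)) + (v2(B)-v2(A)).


Step 1: Player 1's margin = v1(A) - v1(B) = 10 - 18 = -8
Step 2: Player 2's margin = v2(B) - v2(A) = 25 - 23 = 2
Step 3: Total margin = -8 + 2 = -6

-6


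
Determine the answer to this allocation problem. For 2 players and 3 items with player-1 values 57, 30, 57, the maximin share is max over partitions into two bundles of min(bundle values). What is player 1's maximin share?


Step 1: Item values = 57, 30, 57
Step 2: Enumerate all 2-bundle partitions and take the smaller bundle:
  Partition 1: {57} vs {30,57} -> bundles 57, 87; min = 57
  Partition 2: {30} vs {57,57} -> bundles 30, 114; min = 30
  Partition 3: {57} vs {57,30} -> bundles 57, 87; min = 57
Step 3: MMS = max(57, 30, 57) = 57

57


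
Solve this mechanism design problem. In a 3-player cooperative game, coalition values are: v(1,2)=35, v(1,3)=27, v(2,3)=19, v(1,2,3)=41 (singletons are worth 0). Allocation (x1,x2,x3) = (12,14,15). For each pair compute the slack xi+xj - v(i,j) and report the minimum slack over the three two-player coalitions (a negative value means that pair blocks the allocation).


Step 1: Slack for coalition (1,2): x1+x2 - v12 = 26 - 35 = -9
Step 2: Slack for coalition (1,3): x1+x3 - v13 = 27 - 27 = 0
Step 3: Slack for coalition (2,3): x2+x3 - v23 = 29 - 19 = 10
Step 4: Minimum slack = min(-9, 0, 10) = -9, attained by (1,2); coalition (1,2) can block (slack < 0), so the allocation is not in the core

-9


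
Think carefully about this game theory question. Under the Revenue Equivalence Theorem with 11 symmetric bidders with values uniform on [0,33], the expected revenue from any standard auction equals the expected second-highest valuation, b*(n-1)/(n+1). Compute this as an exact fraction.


Step 1: By Revenue Equivalence, expected revenue = b*(n-1)/(n+1)
Step 2: Substituting n = 11, b = 33
Step 3: Revenue = 33*(11-1)/(11+1) = 33*10/12
Step 4: Revenue = 330/12 = 55/2

55/2
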